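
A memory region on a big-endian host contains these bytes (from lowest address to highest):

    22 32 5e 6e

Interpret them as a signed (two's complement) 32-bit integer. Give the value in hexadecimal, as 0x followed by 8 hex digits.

Big-endian: lowest address holds the most-significant byte.
The bytes are already most-significant first: 0x22325E6E.

0x22325E6E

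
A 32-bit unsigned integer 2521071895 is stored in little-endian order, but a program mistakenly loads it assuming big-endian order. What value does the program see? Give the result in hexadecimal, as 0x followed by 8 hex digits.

0x17814496

2521071895 in 32-bit hexadecimal is 0x96448117.
Stored little-endian, the bytes at ascending addresses are 17 81 44 96.
Read back as big-endian, the last byte is least significant, giving 0x17814496.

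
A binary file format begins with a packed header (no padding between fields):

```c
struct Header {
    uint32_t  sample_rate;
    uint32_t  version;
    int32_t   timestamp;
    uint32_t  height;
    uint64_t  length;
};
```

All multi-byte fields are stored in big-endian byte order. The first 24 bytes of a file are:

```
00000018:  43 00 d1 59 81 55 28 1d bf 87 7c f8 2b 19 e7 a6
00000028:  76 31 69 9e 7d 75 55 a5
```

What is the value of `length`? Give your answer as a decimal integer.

8516704499764909477

`length` follows `sample_rate` (4 B), `version` (4 B), `timestamp` (4 B), `height` (4 B), so it starts at offset 4 + 4 + 4 + 4 = 16 and occupies 8 bytes.
Bytes at offsets 16..23: 76 31 69 9E 7D 75 55 A5.
Big-endian: lowest address holds the most-significant byte.
The bytes are already most-significant first: 0x7631699E7D7555A5.
0x7631699E7D7555A5 = 8516704499764909477.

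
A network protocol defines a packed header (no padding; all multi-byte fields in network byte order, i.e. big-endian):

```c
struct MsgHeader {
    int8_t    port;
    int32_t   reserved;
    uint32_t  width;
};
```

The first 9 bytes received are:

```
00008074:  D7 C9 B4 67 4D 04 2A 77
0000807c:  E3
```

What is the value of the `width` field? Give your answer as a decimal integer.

`width` follows `port` (1 B), `reserved` (4 B), so it starts at offset 1 + 4 = 5 and occupies 4 bytes.
Bytes at offsets 5..8: 04 2A 77 E3.
In big-endian order the high byte comes first in memory.
The bytes are already most-significant first: 0x042A77E3.
0x042A77E3 = 69892067.

69892067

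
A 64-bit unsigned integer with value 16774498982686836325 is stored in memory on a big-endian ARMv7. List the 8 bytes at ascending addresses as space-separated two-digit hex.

E8 CA FD F3 1C 33 46 65

16774498982686836325 in hexadecimal, padded to 64 bits, is 0xE8CAFDF31C334665.
Split into bytes (most-significant first): E8 CA FD F3 1C 33 46 65.
Big-endian stores the most-significant byte at the lowest address.
So the memory order matches the most-significant-first order: E8 CA FD F3 1C 33 46 65.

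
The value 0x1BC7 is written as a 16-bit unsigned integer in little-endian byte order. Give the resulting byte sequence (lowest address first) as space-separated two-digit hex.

Split into bytes (most-significant first): 1B C7.
Little-endian: lowest address holds the least-significant byte.
So at ascending addresses the bytes are C7 1B.

C7 1B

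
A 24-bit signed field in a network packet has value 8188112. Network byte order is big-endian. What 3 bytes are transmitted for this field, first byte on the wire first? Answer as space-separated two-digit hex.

8188112 in hexadecimal, padded to 24 bits, is 0x7CF0D0.
Split into bytes (most-significant first): 7C F0 D0.
Big-endian stores the most-significant byte at the lowest address.
So the memory order matches the most-significant-first order: 7C F0 D0.

7C F0 D0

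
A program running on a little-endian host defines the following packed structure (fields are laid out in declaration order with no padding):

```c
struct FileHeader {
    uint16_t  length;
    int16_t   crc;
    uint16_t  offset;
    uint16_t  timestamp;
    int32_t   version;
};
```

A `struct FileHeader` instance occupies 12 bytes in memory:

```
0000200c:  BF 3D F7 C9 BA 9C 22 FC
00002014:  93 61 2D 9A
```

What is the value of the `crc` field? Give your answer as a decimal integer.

-13833

`crc` follows `length` (2 bytes), so it starts at byte offset 2 and occupies 2 bytes.
Bytes at offsets 2..3: F7 C9.
In little-endian order the low byte comes first in memory.
Reassemble most-significant byte first: C9 F7 → 0xC9F7.
Top bit is set, so as a signed 16-bit value this is 0xC9F7 − 2^16 = -13833.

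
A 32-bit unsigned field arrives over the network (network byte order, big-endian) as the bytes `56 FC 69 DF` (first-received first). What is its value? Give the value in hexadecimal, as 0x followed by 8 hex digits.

0x56FC69DF

Big-endian stores the most-significant byte at the lowest address.
The bytes are already most-significant first: 0x56FC69DF.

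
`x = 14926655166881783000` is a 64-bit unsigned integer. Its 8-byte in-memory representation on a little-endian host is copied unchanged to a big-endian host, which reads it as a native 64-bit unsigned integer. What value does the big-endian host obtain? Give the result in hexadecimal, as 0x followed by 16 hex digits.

14926655166881783000 in 64-bit hexadecimal is 0xCF2621CA1ABCDCD8.
Stored little-endian, the bytes at ascending addresses are D8 DC BC 1A CA 21 26 CF.
Read back as big-endian, the last byte is least significant, giving 0xD8DCBC1ACA2126CF.

0xD8DCBC1ACA2126CF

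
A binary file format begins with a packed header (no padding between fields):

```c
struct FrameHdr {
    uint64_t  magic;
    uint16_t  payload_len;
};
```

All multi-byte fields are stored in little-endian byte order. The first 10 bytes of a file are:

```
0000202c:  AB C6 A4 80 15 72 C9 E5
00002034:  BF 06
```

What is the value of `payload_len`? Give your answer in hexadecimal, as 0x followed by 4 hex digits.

0x06BF

`payload_len` follows `magic` (8 bytes), so it starts at byte offset 8 and occupies 2 bytes.
Bytes at offsets 8..9: BF 06.
In little-endian order the low byte comes first in memory.
Reassemble most-significant byte first: 06 BF → 0x06BF.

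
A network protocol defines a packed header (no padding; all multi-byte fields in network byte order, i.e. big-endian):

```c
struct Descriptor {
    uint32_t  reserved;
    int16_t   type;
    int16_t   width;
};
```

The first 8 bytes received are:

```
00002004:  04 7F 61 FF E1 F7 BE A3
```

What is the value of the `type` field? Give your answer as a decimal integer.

-7689

`type` follows `reserved` (4 bytes), so it starts at byte offset 4 and occupies 2 bytes.
Bytes at offsets 4..5: E1 F7.
Big-endian stores the most-significant byte at the lowest address.
The bytes are already most-significant first: 0xE1F7.
Top bit is set, so as a signed 16-bit value this is 0xE1F7 − 2^16 = -7689.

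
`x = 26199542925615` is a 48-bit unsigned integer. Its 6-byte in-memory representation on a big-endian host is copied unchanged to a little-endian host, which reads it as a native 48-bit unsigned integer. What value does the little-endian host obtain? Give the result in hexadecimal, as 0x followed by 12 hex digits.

0x2F09730ED417

26199542925615 in 48-bit hexadecimal is 0x17D40E73092F.
Stored big-endian, the bytes at ascending addresses are 17 D4 0E 73 09 2F.
Read back as little-endian, the first byte is least significant, giving 0x2F09730ED417.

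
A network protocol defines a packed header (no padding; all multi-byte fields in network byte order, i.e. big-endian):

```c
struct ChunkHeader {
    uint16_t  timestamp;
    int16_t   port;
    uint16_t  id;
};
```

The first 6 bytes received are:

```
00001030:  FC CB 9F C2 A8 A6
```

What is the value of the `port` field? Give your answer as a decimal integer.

`port` follows `timestamp` (2 bytes), so it starts at byte offset 2 and occupies 2 bytes.
Bytes at offsets 2..3: 9F C2.
Big-endian stores the most-significant byte at the lowest address.
The bytes are already most-significant first: 0x9FC2.
Top bit is set, so as a signed 16-bit value this is 0x9FC2 − 2^16 = -24638.

-24638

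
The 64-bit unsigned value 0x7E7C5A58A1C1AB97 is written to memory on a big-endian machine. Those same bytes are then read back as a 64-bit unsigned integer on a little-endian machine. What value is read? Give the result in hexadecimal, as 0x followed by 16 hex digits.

0x97ABC1A1585A7C7E

Stored big-endian, the bytes at ascending addresses are 7E 7C 5A 58 A1 C1 AB 97.
Read back as little-endian, the first byte is least significant, giving 0x97ABC1A1585A7C7E.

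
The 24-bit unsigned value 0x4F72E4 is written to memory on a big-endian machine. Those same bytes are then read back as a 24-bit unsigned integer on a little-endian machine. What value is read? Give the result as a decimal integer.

14971471

Stored big-endian, the bytes at ascending addresses are 4F 72 E4.
Read back as little-endian, the first byte is least significant, giving 0xE4724F.
0xE4724F = 14971471.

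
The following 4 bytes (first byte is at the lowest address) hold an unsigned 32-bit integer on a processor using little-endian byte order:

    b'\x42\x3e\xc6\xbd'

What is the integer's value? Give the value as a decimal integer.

Little-endian: lowest address holds the least-significant byte.
Reassemble most-significant byte first: BD C6 3E 42 → 0xBDC63E42.
0xBDC63E42 = 3183885890.

3183885890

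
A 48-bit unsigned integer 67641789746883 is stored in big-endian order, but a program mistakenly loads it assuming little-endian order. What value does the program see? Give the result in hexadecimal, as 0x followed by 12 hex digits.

67641789746883 in 48-bit hexadecimal is 0x3D8514D98EC3.
Stored big-endian, the bytes at ascending addresses are 3D 85 14 D9 8E C3.
Read back as little-endian, the first byte is least significant, giving 0xC38ED914853D.

0xC38ED914853D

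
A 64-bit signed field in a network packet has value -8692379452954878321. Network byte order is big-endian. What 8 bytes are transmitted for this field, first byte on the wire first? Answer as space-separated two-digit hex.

Two's complement of -8692379452954878321 in 64 bits: 8692379452954878321 = 0x78A1890EEA47A171; invert → 0x875E76F115B85E8E; add 1 → 0x875E76F115B85E8F.
Split into bytes (most-significant first): 87 5E 76 F1 15 B8 5E 8F.
In big-endian order the high byte comes first in memory.
So the memory order matches the most-significant-first order: 87 5E 76 F1 15 B8 5E 8F.

87 5E 76 F1 15 B8 5E 8F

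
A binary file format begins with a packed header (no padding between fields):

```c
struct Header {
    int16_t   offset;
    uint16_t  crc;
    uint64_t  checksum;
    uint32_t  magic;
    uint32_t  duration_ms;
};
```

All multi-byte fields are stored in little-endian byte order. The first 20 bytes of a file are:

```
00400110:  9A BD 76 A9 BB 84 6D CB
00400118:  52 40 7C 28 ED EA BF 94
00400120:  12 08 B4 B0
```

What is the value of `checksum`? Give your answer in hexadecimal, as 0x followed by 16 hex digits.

`checksum` follows `offset` (2 B), `crc` (2 B), so it starts at offset 2 + 2 = 4 and occupies 8 bytes.
Bytes at offsets 4..11: BB 84 6D CB 52 40 7C 28.
Little-endian: lowest address holds the least-significant byte.
Reassemble most-significant byte first: 28 7C 40 52 CB 6D 84 BB → 0x287C4052CB6D84BB.

0x287C4052CB6D84BB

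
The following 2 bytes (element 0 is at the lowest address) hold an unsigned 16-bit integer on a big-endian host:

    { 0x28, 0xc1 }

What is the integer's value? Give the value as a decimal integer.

Big-endian stores the most-significant byte at the lowest address.
The bytes are already most-significant first: 0x28C1.
0x28C1 = 10433.

10433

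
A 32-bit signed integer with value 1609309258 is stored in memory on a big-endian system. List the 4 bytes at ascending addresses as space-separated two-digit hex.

1609309258 in hexadecimal, padded to 32 bits, is 0x5FEC1C4A.
Split into bytes (most-significant first): 5F EC 1C 4A.
Big-endian stores the most-significant byte at the lowest address.
So the memory order matches the most-significant-first order: 5F EC 1C 4A.

5F EC 1C 4A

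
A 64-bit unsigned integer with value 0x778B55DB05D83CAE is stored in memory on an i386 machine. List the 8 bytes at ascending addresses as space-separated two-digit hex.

Split into bytes (most-significant first): 77 8B 55 DB 05 D8 3C AE.
Little-endian: lowest address holds the least-significant byte.
So at ascending addresses the bytes are AE 3C D8 05 DB 55 8B 77.

AE 3C D8 05 DB 55 8B 77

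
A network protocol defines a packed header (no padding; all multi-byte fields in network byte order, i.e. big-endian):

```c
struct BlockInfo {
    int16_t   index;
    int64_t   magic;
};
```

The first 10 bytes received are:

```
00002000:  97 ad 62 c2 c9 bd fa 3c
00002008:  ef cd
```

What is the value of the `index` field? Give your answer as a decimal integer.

-26707

`index` is the first field, at byte offset 0, occupying 2 bytes.
Bytes at offsets 0..1: 97 AD.
Big-endian stores the most-significant byte at the lowest address.
The bytes are already most-significant first: 0x97AD.
Top bit is set, so as a signed 16-bit value this is 0x97AD − 2^16 = -26707.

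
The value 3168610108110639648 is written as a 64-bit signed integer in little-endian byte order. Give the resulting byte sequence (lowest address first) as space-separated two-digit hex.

3168610108110639648 in hexadecimal, padded to 64 bits, is 0x2BF92A1AF5A59220.
Split into bytes (most-significant first): 2B F9 2A 1A F5 A5 92 20.
In little-endian order the low byte comes first in memory.
So at ascending addresses the bytes are 20 92 A5 F5 1A 2A F9 2B.

20 92 A5 F5 1A 2A F9 2B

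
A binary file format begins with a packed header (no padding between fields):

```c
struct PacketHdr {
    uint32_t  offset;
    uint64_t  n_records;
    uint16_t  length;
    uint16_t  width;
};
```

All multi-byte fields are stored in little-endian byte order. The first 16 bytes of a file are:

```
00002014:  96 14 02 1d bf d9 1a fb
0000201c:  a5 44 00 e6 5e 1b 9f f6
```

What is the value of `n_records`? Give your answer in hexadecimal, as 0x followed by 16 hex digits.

`n_records` follows `offset` (4 bytes), so it starts at byte offset 4 and occupies 8 bytes.
Bytes at offsets 4..11: BF D9 1A FB A5 44 00 E6.
In little-endian order the low byte comes first in memory.
Reassemble most-significant byte first: E6 00 44 A5 FB 1A D9 BF → 0xE60044A5FB1AD9BF.

0xE60044A5FB1AD9BF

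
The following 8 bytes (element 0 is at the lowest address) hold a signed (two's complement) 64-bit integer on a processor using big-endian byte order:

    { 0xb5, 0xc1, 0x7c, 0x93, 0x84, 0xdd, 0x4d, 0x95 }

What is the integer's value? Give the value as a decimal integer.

In big-endian order the high byte comes first in memory.
The bytes are already most-significant first: 0xB5C17C9384DD4D95.
Top bit is set, so as a signed 64-bit value this is 0xB5C17C9384DD4D95 − 2^64 = -5349857909308306027.

-5349857909308306027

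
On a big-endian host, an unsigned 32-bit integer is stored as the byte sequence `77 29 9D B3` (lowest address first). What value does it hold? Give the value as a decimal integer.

1999216051

Big-endian stores the most-significant byte at the lowest address.
The bytes are already most-significant first: 0x77299DB3.
0x77299DB3 = 1999216051.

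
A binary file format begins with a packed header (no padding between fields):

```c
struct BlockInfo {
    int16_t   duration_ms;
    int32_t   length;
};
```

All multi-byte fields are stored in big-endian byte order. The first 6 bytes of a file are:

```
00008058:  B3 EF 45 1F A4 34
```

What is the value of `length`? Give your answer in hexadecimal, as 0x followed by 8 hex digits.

0x451FA434

`length` follows `duration_ms` (2 bytes), so it starts at byte offset 2 and occupies 4 bytes.
Bytes at offsets 2..5: 45 1F A4 34.
Big-endian stores the most-significant byte at the lowest address.
The bytes are already most-significant first: 0x451FA434.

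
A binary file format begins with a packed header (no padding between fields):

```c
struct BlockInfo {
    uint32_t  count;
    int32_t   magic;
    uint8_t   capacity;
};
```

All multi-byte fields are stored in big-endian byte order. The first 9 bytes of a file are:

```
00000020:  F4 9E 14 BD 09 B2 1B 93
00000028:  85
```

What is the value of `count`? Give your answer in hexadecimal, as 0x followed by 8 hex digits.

0xF49E14BD

`count` is the first field, at byte offset 0, occupying 4 bytes.
Bytes at offsets 0..3: F4 9E 14 BD.
In big-endian order the high byte comes first in memory.
The bytes are already most-significant first: 0xF49E14BD.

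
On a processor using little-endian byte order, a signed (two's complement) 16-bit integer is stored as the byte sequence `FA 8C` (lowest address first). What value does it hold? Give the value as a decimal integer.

Little-endian stores the least-significant byte at the lowest address.
Reassemble most-significant byte first: 8C FA → 0x8CFA.
Top bit is set, so as a signed 16-bit value this is 0x8CFA − 2^16 = -29446.

-29446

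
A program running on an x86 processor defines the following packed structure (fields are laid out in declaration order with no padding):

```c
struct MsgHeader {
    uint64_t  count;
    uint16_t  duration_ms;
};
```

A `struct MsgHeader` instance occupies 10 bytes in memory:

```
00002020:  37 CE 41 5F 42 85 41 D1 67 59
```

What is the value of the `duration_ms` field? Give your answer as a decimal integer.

22887

`duration_ms` follows `count` (8 bytes), so it starts at byte offset 8 and occupies 2 bytes.
Bytes at offsets 8..9: 67 59.
In little-endian order the low byte comes first in memory.
Reassemble most-significant byte first: 59 67 → 0x5967.
0x5967 = 22887.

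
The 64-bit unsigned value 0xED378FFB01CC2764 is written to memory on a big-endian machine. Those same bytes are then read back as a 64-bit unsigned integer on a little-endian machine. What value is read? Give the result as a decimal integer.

7216961236772009965

Stored big-endian, the bytes at ascending addresses are ED 37 8F FB 01 CC 27 64.
Read back as little-endian, the first byte is least significant, giving 0x6427CC01FB8F37ED.
0x6427CC01FB8F37ED = 7216961236772009965.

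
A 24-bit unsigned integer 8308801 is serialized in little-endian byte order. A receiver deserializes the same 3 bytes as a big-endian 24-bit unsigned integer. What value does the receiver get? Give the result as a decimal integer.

8308801 in 24-bit hexadecimal is 0x7EC841.
Stored little-endian, the bytes at ascending addresses are 41 C8 7E.
Read back as big-endian, the last byte is least significant, giving 0x41C87E.
0x41C87E = 4311166.

4311166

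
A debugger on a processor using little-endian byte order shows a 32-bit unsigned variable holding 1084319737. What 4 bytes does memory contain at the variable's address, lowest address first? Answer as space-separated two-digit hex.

F9 67 A1 40

1084319737 in hexadecimal, padded to 32 bits, is 0x40A167F9.
Split into bytes (most-significant first): 40 A1 67 F9.
Little-endian stores the least-significant byte at the lowest address.
So at ascending addresses the bytes are F9 67 A1 40.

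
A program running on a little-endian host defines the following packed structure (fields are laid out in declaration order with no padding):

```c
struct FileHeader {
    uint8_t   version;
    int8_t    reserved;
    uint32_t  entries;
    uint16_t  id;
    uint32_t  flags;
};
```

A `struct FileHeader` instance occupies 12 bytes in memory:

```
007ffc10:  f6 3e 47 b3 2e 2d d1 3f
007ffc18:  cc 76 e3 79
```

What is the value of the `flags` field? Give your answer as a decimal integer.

2044950220

`flags` follows `version` (1 B), `reserved` (1 B), `entries` (4 B), `id` (2 B), so it starts at offset 1 + 1 + 4 + 2 = 8 and occupies 4 bytes.
Bytes at offsets 8..11: CC 76 E3 79.
In little-endian order the low byte comes first in memory.
Reassemble most-significant byte first: 79 E3 76 CC → 0x79E376CC.
0x79E376CC = 2044950220.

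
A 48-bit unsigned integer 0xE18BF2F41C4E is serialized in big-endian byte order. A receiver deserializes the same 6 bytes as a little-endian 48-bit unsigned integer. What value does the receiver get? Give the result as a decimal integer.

85886275587041

Stored big-endian, the bytes at ascending addresses are E1 8B F2 F4 1C 4E.
Read back as little-endian, the first byte is least significant, giving 0x4E1CF4F28BE1.
0x4E1CF4F28BE1 = 85886275587041.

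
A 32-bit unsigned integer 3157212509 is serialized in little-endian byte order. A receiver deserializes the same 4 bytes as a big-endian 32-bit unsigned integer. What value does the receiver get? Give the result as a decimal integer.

3157212509 in 32-bit hexadecimal is 0xBC2F3D5D.
Stored little-endian, the bytes at ascending addresses are 5D 3D 2F BC.
Read back as big-endian, the last byte is least significant, giving 0x5D3D2FBC.
0x5D3D2FBC = 1564291004.

1564291004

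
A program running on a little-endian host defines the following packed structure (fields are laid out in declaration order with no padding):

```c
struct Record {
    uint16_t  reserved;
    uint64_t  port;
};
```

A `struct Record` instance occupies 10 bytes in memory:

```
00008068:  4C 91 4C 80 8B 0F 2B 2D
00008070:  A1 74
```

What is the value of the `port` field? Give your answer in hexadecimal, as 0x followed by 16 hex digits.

0x74A12D2B0F8B804C

`port` follows `reserved` (2 bytes), so it starts at byte offset 2 and occupies 8 bytes.
Bytes at offsets 2..9: 4C 80 8B 0F 2B 2D A1 74.
In little-endian order the low byte comes first in memory.
Reassemble most-significant byte first: 74 A1 2D 2B 0F 8B 80 4C → 0x74A12D2B0F8B804C.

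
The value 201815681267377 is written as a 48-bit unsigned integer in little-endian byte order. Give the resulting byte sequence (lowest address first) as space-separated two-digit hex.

B1 F6 FD DF 8C B7

201815681267377 in hexadecimal, padded to 48 bits, is 0xB78CDFFDF6B1.
Split into bytes (most-significant first): B7 8C DF FD F6 B1.
In little-endian order the low byte comes first in memory.
So at ascending addresses the bytes are B1 F6 FD DF 8C B7.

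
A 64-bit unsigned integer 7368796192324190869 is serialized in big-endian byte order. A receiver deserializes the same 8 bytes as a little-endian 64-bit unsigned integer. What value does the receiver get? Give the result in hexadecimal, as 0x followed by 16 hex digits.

7368796192324190869 in 64-bit hexadecimal is 0x6643391869BC0295.
Stored big-endian, the bytes at ascending addresses are 66 43 39 18 69 BC 02 95.
Read back as little-endian, the first byte is least significant, giving 0x9502BC6918394366.

0x9502BC6918394366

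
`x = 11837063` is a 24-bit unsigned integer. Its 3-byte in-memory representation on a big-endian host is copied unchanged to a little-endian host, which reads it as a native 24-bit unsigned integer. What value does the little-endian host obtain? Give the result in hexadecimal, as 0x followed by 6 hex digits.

0x879EB4

11837063 in 24-bit hexadecimal is 0xB49E87.
Stored big-endian, the bytes at ascending addresses are B4 9E 87.
Read back as little-endian, the first byte is least significant, giving 0x879EB4.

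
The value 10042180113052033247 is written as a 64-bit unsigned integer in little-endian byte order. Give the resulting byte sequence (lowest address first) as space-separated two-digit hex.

10042180113052033247 in hexadecimal, padded to 64 bits, is 0x8B5CFD9B68F560DF.
Split into bytes (most-significant first): 8B 5C FD 9B 68 F5 60 DF.
In little-endian order the low byte comes first in memory.
So at ascending addresses the bytes are DF 60 F5 68 9B FD 5C 8B.

DF 60 F5 68 9B FD 5C 8B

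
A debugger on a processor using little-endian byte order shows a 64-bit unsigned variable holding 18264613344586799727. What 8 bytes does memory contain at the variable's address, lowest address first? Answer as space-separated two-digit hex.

18264613344586799727 in hexadecimal, padded to 64 bits, is 0xFD78F1111BF49A6F.
Split into bytes (most-significant first): FD 78 F1 11 1B F4 9A 6F.
Little-endian stores the least-significant byte at the lowest address.
So at ascending addresses the bytes are 6F 9A F4 1B 11 F1 78 FD.

6F 9A F4 1B 11 F1 78 FD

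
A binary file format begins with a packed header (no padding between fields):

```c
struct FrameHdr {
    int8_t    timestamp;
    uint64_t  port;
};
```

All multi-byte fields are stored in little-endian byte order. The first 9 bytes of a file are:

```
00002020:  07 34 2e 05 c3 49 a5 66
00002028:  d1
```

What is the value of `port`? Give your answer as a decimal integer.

`port` follows `timestamp` (1 byte), so it starts at byte offset 1 and occupies 8 bytes.
Bytes at offsets 1..8: 34 2E 05 C3 49 A5 66 D1.
Little-endian stores the least-significant byte at the lowest address.
Reassemble most-significant byte first: D1 66 A5 49 C3 05 2E 34 → 0xD166A549C3052E34.
0xD166A549C3052E34 = 15088929337774517812.

15088929337774517812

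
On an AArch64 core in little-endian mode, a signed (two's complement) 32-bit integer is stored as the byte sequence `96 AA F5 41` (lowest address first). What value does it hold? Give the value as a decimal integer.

In little-endian order the low byte comes first in memory.
Reassemble most-significant byte first: 41 F5 AA 96 → 0x41F5AA96.
0x41F5AA96 = 1106619030.

1106619030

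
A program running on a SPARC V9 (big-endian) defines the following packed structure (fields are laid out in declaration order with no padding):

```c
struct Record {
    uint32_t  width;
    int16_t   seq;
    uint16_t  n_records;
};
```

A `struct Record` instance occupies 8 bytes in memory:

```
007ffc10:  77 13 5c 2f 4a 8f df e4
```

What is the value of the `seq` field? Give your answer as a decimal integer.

`seq` follows `width` (4 bytes), so it starts at byte offset 4 and occupies 2 bytes.
Bytes at offsets 4..5: 4A 8F.
In big-endian order the high byte comes first in memory.
The bytes are already most-significant first: 0x4A8F.
0x4A8F = 19087.

19087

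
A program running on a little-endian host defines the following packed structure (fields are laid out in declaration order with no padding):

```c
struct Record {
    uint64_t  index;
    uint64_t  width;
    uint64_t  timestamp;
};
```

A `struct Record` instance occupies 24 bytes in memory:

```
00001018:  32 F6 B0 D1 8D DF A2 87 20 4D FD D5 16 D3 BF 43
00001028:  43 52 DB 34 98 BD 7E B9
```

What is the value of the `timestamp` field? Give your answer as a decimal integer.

13366329205501678147

`timestamp` follows `index` (8 B), `width` (8 B), so it starts at offset 8 + 8 = 16 and occupies 8 bytes.
Bytes at offsets 16..23: 43 52 DB 34 98 BD 7E B9.
Little-endian stores the least-significant byte at the lowest address.
Reassemble most-significant byte first: B9 7E BD 98 34 DB 52 43 → 0xB97EBD9834DB5243.
0xB97EBD9834DB5243 = 13366329205501678147.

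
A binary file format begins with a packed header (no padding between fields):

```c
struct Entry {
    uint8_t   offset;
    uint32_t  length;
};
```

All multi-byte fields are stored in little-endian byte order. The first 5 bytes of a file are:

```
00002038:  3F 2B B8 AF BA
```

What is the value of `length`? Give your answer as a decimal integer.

`length` follows `offset` (1 byte), so it starts at byte offset 1 and occupies 4 bytes.
Bytes at offsets 1..4: 2B B8 AF BA.
In little-endian order the low byte comes first in memory.
Reassemble most-significant byte first: BA AF B8 2B → 0xBAAFB82B.
0xBAAFB82B = 3132078123.

3132078123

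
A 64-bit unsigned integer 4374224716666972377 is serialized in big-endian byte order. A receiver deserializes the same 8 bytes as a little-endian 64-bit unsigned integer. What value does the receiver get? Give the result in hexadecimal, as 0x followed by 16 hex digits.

4374224716666972377 in 64-bit hexadecimal is 0x3CB45E3444AB28D9.
Stored big-endian, the bytes at ascending addresses are 3C B4 5E 34 44 AB 28 D9.
Read back as little-endian, the first byte is least significant, giving 0xD928AB44345EB43C.

0xD928AB44345EB43C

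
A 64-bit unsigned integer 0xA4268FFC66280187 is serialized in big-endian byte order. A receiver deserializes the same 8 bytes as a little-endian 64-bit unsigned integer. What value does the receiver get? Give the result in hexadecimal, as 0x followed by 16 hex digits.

Stored big-endian, the bytes at ascending addresses are A4 26 8F FC 66 28 01 87.
Read back as little-endian, the first byte is least significant, giving 0x87012866FC8F26A4.

0x87012866FC8F26A4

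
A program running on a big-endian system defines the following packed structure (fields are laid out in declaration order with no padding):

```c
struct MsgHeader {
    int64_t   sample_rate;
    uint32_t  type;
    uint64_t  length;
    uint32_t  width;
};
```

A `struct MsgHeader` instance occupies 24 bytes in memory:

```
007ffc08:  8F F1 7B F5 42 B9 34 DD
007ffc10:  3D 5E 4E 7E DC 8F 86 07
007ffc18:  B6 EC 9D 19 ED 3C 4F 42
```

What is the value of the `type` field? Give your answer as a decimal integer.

1029590654

`type` follows `sample_rate` (8 bytes), so it starts at byte offset 8 and occupies 4 bytes.
Bytes at offsets 8..11: 3D 5E 4E 7E.
In big-endian order the high byte comes first in memory.
The bytes are already most-significant first: 0x3D5E4E7E.
0x3D5E4E7E = 1029590654.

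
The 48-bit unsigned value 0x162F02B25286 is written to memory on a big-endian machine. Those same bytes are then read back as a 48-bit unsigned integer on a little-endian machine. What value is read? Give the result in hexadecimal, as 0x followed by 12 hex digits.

Stored big-endian, the bytes at ascending addresses are 16 2F 02 B2 52 86.
Read back as little-endian, the first byte is least significant, giving 0x8652B2022F16.

0x8652B2022F16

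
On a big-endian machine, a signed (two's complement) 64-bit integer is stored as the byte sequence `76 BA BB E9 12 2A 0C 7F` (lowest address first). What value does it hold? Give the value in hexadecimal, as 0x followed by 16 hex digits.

Big-endian: lowest address holds the most-significant byte.
The bytes are already most-significant first: 0x76BABBE9122A0C7F.

0x76BABBE9122A0C7F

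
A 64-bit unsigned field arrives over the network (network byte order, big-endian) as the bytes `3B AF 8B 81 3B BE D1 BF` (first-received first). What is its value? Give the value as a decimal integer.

Big-endian: lowest address holds the most-significant byte.
The bytes are already most-significant first: 0x3BAF8B813BBED1BF.
0x3BAF8B813BBED1BF = 4300809556331516351.

4300809556331516351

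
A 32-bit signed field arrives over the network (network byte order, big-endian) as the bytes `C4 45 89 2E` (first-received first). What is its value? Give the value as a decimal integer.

-1002075858

Big-endian: lowest address holds the most-significant byte.
The bytes are already most-significant first: 0xC445892E.
Top bit is set, so as a signed 32-bit value this is 0xC445892E − 2^32 = -1002075858.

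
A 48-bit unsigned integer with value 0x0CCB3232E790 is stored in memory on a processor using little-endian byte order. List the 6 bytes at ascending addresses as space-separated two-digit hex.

Split into bytes (most-significant first): 0C CB 32 32 E7 90.
In little-endian order the low byte comes first in memory.
So at ascending addresses the bytes are 90 E7 32 32 CB 0C.

90 E7 32 32 CB 0C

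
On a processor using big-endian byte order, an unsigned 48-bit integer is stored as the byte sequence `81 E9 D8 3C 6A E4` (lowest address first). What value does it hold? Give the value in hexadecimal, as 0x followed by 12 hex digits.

0x81E9D83C6AE4

Big-endian: lowest address holds the most-significant byte.
The bytes are already most-significant first: 0x81E9D83C6AE4.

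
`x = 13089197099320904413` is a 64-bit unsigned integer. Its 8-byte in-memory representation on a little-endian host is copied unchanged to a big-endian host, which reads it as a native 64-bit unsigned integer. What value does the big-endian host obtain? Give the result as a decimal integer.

15963598820507100853

13089197099320904413 in 64-bit hexadecimal is 0xB5A62B698C188ADD.
Stored little-endian, the bytes at ascending addresses are DD 8A 18 8C 69 2B A6 B5.
Read back as big-endian, the last byte is least significant, giving 0xDD8A188C692BA6B5.
0xDD8A188C692BA6B5 = 15963598820507100853.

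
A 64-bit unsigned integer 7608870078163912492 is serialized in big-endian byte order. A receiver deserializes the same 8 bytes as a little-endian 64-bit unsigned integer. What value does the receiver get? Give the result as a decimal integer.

3172521809964931177

7608870078163912492 in 64-bit hexadecimal is 0x69982305C70F072C.
Stored big-endian, the bytes at ascending addresses are 69 98 23 05 C7 0F 07 2C.
Read back as little-endian, the first byte is least significant, giving 0x2C070FC705239869.
0x2C070FC705239869 = 3172521809964931177.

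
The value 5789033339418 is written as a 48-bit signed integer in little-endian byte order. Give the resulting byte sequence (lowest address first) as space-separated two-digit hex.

5789033339418 in hexadecimal, padded to 48 bits, is 0x0543DD469A1A.
Split into bytes (most-significant first): 05 43 DD 46 9A 1A.
In little-endian order the low byte comes first in memory.
So at ascending addresses the bytes are 1A 9A 46 DD 43 05.

1A 9A 46 DD 43 05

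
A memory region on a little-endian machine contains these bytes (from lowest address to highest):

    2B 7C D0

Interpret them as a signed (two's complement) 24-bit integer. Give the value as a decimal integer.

In little-endian order the low byte comes first in memory.
Reassemble most-significant byte first: D0 7C 2B → 0xD07C2B.
Top bit is set, so as a signed 24-bit value this is 0xD07C2B − 2^24 = -3113941.

-3113941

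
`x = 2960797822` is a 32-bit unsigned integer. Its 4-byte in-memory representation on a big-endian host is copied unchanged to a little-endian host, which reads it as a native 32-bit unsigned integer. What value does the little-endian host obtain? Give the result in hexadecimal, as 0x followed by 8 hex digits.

2960797822 in 32-bit hexadecimal is 0xB07A307E.
Stored big-endian, the bytes at ascending addresses are B0 7A 30 7E.
Read back as little-endian, the first byte is least significant, giving 0x7E307AB0.

0x7E307AB0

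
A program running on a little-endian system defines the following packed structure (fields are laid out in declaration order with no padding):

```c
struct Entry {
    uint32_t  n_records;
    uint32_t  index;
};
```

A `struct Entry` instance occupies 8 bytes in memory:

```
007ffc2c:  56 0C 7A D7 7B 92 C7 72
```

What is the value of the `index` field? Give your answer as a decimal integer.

1925681787

`index` follows `n_records` (4 bytes), so it starts at byte offset 4 and occupies 4 bytes.
Bytes at offsets 4..7: 7B 92 C7 72.
In little-endian order the low byte comes first in memory.
Reassemble most-significant byte first: 72 C7 92 7B → 0x72C7927B.
0x72C7927B = 1925681787.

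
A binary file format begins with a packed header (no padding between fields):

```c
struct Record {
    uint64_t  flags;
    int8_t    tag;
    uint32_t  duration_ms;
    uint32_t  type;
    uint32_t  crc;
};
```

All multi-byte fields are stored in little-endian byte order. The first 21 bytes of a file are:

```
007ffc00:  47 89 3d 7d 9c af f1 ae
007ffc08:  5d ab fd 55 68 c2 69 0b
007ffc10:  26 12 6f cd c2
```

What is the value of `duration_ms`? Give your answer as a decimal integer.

`duration_ms` follows `flags` (8 B), `tag` (1 B), so it starts at offset 8 + 1 = 9 and occupies 4 bytes.
Bytes at offsets 9..12: AB FD 55 68.
In little-endian order the low byte comes first in memory.
Reassemble most-significant byte first: 68 55 FD AB → 0x6855FDAB.
0x6855FDAB = 1750465963.

1750465963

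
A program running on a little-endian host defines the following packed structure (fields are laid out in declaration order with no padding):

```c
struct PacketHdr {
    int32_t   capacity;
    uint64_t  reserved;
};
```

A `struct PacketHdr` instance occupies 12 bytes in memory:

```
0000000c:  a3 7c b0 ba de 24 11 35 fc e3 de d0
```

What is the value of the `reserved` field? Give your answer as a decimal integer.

`reserved` follows `capacity` (4 bytes), so it starts at byte offset 4 and occupies 8 bytes.
Bytes at offsets 4..11: DE 24 11 35 FC E3 DE D0.
Little-endian: lowest address holds the least-significant byte.
Reassemble most-significant byte first: D0 DE E3 FC 35 11 24 DE → 0xD0DEE3FC351124DE.
0xD0DEE3FC351124DE = 15050717677080356062.

15050717677080356062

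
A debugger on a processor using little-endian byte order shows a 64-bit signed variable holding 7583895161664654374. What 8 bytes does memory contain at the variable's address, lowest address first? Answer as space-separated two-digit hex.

7583895161664654374 in hexadecimal, padded to 64 bits, is 0x693F6877E4D34C26.
Split into bytes (most-significant first): 69 3F 68 77 E4 D3 4C 26.
In little-endian order the low byte comes first in memory.
So at ascending addresses the bytes are 26 4C D3 E4 77 68 3F 69.

26 4C D3 E4 77 68 3F 69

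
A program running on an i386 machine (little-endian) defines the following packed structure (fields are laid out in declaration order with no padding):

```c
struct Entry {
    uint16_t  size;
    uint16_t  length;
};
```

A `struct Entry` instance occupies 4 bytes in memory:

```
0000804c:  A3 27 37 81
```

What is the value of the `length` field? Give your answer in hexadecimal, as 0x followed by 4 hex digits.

0x8137

`length` follows `size` (2 bytes), so it starts at byte offset 2 and occupies 2 bytes.
Bytes at offsets 2..3: 37 81.
Little-endian stores the least-significant byte at the lowest address.
Reassemble most-significant byte first: 81 37 → 0x8137.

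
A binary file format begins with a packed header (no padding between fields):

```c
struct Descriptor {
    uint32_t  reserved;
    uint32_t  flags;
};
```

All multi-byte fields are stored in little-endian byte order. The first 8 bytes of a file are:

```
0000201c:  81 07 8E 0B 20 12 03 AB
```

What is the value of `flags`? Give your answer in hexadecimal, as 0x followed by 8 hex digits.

0xAB031220

`flags` follows `reserved` (4 bytes), so it starts at byte offset 4 and occupies 4 bytes.
Bytes at offsets 4..7: 20 12 03 AB.
Little-endian stores the least-significant byte at the lowest address.
Reassemble most-significant byte first: AB 03 12 20 → 0xAB031220.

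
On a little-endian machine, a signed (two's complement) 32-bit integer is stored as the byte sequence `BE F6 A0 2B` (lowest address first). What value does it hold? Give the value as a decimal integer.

731969214

In little-endian order the low byte comes first in memory.
Reassemble most-significant byte first: 2B A0 F6 BE → 0x2BA0F6BE.
0x2BA0F6BE = 731969214.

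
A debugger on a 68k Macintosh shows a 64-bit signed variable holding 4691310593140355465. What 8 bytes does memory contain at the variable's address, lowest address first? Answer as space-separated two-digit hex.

41 1A E2 20 FB 28 71 89

4691310593140355465 in hexadecimal, padded to 64 bits, is 0x411AE220FB287189.
Split into bytes (most-significant first): 41 1A E2 20 FB 28 71 89.
Big-endian stores the most-significant byte at the lowest address.
So the memory order matches the most-significant-first order: 41 1A E2 20 FB 28 71 89.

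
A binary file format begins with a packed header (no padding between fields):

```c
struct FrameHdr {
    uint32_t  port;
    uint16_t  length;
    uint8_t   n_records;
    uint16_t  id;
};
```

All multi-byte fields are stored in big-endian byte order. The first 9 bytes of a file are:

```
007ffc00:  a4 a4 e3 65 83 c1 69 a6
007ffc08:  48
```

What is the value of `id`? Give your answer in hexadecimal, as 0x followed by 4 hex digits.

0xA648

`id` follows `port` (4 B), `length` (2 B), `n_records` (1 B), so it starts at offset 4 + 2 + 1 = 7 and occupies 2 bytes.
Bytes at offsets 7..8: A6 48.
Big-endian: lowest address holds the most-significant byte.
The bytes are already most-significant first: 0xA648.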